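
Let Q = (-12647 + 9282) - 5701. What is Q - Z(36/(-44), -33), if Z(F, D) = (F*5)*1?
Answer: -99681/11 ≈ -9061.9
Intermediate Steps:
Z(F, D) = 5*F (Z(F, D) = (5*F)*1 = 5*F)
Q = -9066 (Q = -3365 - 5701 = -9066)
Q - Z(36/(-44), -33) = -9066 - 5*36/(-44) = -9066 - 5*36*(-1/44) = -9066 - 5*(-9)/11 = -9066 - 1*(-45/11) = -9066 + 45/11 = -99681/11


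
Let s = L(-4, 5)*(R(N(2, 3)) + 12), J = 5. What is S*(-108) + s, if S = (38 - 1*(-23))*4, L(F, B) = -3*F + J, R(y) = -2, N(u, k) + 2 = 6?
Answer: -26182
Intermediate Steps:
N(u, k) = 4 (N(u, k) = -2 + 6 = 4)
L(F, B) = 5 - 3*F (L(F, B) = -3*F + 5 = 5 - 3*F)
s = 170 (s = (5 - 3*(-4))*(-2 + 12) = (5 + 12)*10 = 17*10 = 170)
S = 244 (S = (38 + 23)*4 = 61*4 = 244)
S*(-108) + s = 244*(-108) + 170 = -26352 + 170 = -26182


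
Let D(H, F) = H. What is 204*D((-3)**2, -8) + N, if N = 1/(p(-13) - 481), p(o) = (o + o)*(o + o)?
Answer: 358021/195 ≈ 1836.0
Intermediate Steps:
p(o) = 4*o**2 (p(o) = (2*o)*(2*o) = 4*o**2)
N = 1/195 (N = 1/(4*(-13)**2 - 481) = 1/(4*169 - 481) = 1/(676 - 481) = 1/195 ≈ 0.0051282)
204*D((-3)**2, -8) + N = 204*(-3)**2 + 1/195 = 204*9 + 1/195 = 1836 + 1/195 = 358021/195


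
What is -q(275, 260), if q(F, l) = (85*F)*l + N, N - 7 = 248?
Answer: -6077755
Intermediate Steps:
N = 255 (N = 7 + 248 = 255)
q(F, l) = 255 + 85*F*l (q(F, l) = (85*F)*l + 255 = 85*F*l + 255 = 255 + 85*F*l)
-q(275, 260) = -(255 + 85*275*260) = -(255 + 6077500) = -1*6077755 = -6077755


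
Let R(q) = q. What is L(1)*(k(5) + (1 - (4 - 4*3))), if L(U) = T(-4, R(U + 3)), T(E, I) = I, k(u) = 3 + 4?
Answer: 64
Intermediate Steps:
k(u) = 7
L(U) = 3 + U (L(U) = U + 3 = 3 + U)
L(1)*(k(5) + (1 - (4 - 4*3))) = (3 + 1)*(7 + (1 - (4 - 4*3))) = 4*(7 + (1 - (4 - 12))) = 4*(7 + (1 - 1*(-8))) = 4*(7 + (1 + 8)) = 4*(7 + 9) = 4*16 = 64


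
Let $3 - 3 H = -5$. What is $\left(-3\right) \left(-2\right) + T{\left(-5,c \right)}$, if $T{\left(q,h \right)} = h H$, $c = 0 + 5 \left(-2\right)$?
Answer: $- \frac{62}{3} \approx -20.667$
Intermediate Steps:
$H = \frac{8}{3}$ ($H = 1 - - \frac{5}{3} = 1 + \frac{5}{3} = \frac{8}{3} \approx 2.6667$)
$c = -10$ ($c = 0 - 10 = -10$)
$T{\left(q,h \right)} = \frac{8 h}{3}$ ($T{\left(q,h \right)} = h \frac{8}{3} = \frac{8 h}{3}$)
$\left(-3\right) \left(-2\right) + T{\left(-5,c \right)} = \left(-3\right) \left(-2\right) + \frac{8}{3} \left(-10\right) = 6 - \frac{80}{3} = - \frac{62}{3}$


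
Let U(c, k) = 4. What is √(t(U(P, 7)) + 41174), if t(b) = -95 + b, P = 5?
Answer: √41083 ≈ 202.69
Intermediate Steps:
√(t(U(P, 7)) + 41174) = √((-95 + 4) + 41174) = √(-91 + 41174) = √41083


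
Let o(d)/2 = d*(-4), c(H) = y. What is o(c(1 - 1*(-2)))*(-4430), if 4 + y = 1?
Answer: -106320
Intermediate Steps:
y = -3 (y = -4 + 1 = -3)
c(H) = -3
o(d) = -8*d (o(d) = 2*(d*(-4)) = 2*(-4*d) = -8*d)
o(c(1 - 1*(-2)))*(-4430) = -8*(-3)*(-4430) = 24*(-4430) = -106320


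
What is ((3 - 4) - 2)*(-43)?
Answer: 129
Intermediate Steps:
((3 - 4) - 2)*(-43) = (-1 - 2)*(-43) = -3*(-43) = 129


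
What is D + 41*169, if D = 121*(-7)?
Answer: 6082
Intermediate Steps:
D = -847
D + 41*169 = -847 + 41*169 = -847 + 6929 = 6082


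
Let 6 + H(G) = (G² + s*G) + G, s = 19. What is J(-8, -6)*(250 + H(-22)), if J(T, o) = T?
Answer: -2304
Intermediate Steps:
H(G) = -6 + G² + 20*G (H(G) = -6 + ((G² + 19*G) + G) = -6 + (G² + 20*G) = -6 + G² + 20*G)
J(-8, -6)*(250 + H(-22)) = -8*(250 + (-6 + (-22)² + 20*(-22))) = -8*(250 + (-6 + 484 - 440)) = -8*(250 + 38) = -8*288 = -2304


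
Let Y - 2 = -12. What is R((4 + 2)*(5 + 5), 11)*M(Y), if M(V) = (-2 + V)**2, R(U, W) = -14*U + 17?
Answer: -118512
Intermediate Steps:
Y = -10 (Y = 2 - 12 = -10)
R(U, W) = 17 - 14*U
R((4 + 2)*(5 + 5), 11)*M(Y) = (17 - 14*(4 + 2)*(5 + 5))*(-2 - 10)**2 = (17 - 84*10)*(-12)**2 = (17 - 14*60)*144 = (17 - 840)*144 = -823*144 = -118512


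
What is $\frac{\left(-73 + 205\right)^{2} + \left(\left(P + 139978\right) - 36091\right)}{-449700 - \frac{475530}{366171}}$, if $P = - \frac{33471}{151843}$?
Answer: $- \frac{1124156730314007}{4167269745634315} \approx -0.26976$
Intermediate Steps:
$P = - \frac{33471}{151843}$ ($P = \left(-33471\right) \frac{1}{151843} = - \frac{33471}{151843} \approx -0.22043$)
$\frac{\left(-73 + 205\right)^{2} + \left(\left(P + 139978\right) - 36091\right)}{-449700 - \frac{475530}{366171}} = \frac{\left(-73 + 205\right)^{2} + \left(\left(- \frac{33471}{151843} + 139978\right) - 36091\right)}{-449700 - \frac{475530}{366171}} = \frac{132^{2} + \left(\frac{21254645983}{151843} - 36091\right)}{-449700 - \frac{158510}{122057}} = \frac{17424 + \frac{15774480270}{151843}}{-449700 - \frac{158510}{122057}} = \frac{18420192702}{151843 \left(- \frac{54889191410}{122057}\right)} = \frac{18420192702}{151843} \left(- \frac{122057}{54889191410}\right) = - \frac{1124156730314007}{4167269745634315}$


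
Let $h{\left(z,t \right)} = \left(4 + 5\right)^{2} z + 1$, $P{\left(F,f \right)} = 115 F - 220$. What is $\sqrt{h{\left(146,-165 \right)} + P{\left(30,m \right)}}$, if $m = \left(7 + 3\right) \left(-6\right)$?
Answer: $3 \sqrt{1673} \approx 122.71$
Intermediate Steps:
$m = -60$ ($m = 10 \left(-6\right) = -60$)
$P{\left(F,f \right)} = -220 + 115 F$
$h{\left(z,t \right)} = 1 + 81 z$ ($h{\left(z,t \right)} = 9^{2} z + 1 = 81 z + 1 = 1 + 81 z$)
$\sqrt{h{\left(146,-165 \right)} + P{\left(30,m \right)}} = \sqrt{\left(1 + 81 \cdot 146\right) + \left(-220 + 115 \cdot 30\right)} = \sqrt{\left(1 + 11826\right) + \left(-220 + 3450\right)} = \sqrt{11827 + 3230} = \sqrt{15057} = 3 \sqrt{1673}$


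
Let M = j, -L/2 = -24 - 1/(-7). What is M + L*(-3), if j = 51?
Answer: -645/7 ≈ -92.143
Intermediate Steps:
L = 334/7 (L = -2*(-24 - 1/(-7)) = -2*(-24 - 1*(-⅐)) = -2*(-24 + ⅐) = -2*(-167/7) = 334/7 ≈ 47.714)
M = 51
M + L*(-3) = 51 + (334/7)*(-3) = 51 - 1002/7 = -645/7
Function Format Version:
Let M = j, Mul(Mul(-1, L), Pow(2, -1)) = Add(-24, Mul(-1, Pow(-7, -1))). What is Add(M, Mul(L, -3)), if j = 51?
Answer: Rational(-645, 7) ≈ -92.143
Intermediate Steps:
L = Rational(334, 7) (L = Mul(-2, Add(-24, Mul(-1, Pow(-7, -1)))) = Mul(-2, Add(-24, Mul(-1, Rational(-1, 7)))) = Mul(-2, Add(-24, Rational(1, 7))) = Mul(-2, Rational(-167, 7)) = Rational(334, 7) ≈ 47.714)
M = 51
Add(M, Mul(L, -3)) = Add(51, Mul(Rational(334, 7), -3)) = Add(51, Rational(-1002, 7)) = Rational(-645, 7)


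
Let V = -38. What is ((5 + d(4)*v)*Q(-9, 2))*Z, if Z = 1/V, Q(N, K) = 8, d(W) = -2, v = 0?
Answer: -20/19 ≈ -1.0526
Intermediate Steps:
Z = -1/38 (Z = 1/(-38) = -1/38 ≈ -0.026316)
((5 + d(4)*v)*Q(-9, 2))*Z = ((5 - 2*0)*8)*(-1/38) = ((5 + 0)*8)*(-1/38) = (5*8)*(-1/38) = 40*(-1/38) = -20/19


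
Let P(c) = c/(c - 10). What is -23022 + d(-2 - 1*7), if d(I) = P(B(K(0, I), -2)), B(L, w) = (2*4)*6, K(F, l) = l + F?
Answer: -437394/19 ≈ -23021.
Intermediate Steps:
K(F, l) = F + l
B(L, w) = 48 (B(L, w) = 8*6 = 48)
P(c) = c/(-10 + c)
d(I) = 24/19 (d(I) = 48/(-10 + 48) = 48/38 = 48*(1/38) = 24/19)
-23022 + d(-2 - 1*7) = -23022 + 24/19 = -437394/19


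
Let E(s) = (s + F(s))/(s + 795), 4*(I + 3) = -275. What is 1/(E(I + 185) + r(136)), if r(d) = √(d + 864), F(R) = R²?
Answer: -334269908/18702369951 + 234643360*√10/18702369951 ≈ 0.021801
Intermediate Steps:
I = -287/4 (I = -3 + (¼)*(-275) = -3 - 275/4 = -287/4 ≈ -71.750)
r(d) = √(864 + d)
E(s) = (s + s²)/(795 + s) (E(s) = (s + s²)/(s + 795) = (s + s²)/(795 + s))
1/(E(I + 185) + r(136)) = 1/((-287/4 + 185)*(1 + (-287/4 + 185))/(795 + (-287/4 + 185)) + √(864 + 136)) = 1/(453*(1 + 453/4)/(4*(795 + 453/4)) + √1000) = 1/((453/4)*(457/4)/(3633/4) + 10*√10) = 1/((453/4)*(4/3633)*(457/4) + 10*√10) = 1/(69007/4844 + 10*√10)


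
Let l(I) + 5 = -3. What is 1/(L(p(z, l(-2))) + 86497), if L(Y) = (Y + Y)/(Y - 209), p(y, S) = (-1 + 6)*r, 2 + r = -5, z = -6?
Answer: 122/10552669 ≈ 1.1561e-5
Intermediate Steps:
r = -7 (r = -2 - 5 = -7)
l(I) = -8 (l(I) = -5 - 3 = -8)
p(y, S) = -35 (p(y, S) = (-1 + 6)*(-7) = 5*(-7) = -35)
L(Y) = 2*Y/(-209 + Y) (L(Y) = (2*Y)/(-209 + Y) = 2*Y/(-209 + Y))
1/(L(p(z, l(-2))) + 86497) = 1/(2*(-35)/(-209 - 35) + 86497) = 1/(2*(-35)/(-244) + 86497) = 1/(2*(-35)*(-1/244) + 86497) = 1/(35/122 + 86497) = 1/(10552669/122) = 122/10552669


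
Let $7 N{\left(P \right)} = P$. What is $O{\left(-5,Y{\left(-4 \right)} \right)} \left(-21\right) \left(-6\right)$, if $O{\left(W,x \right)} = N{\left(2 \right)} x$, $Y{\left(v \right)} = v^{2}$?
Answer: $576$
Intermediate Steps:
$N{\left(P \right)} = \frac{P}{7}$
$O{\left(W,x \right)} = \frac{2 x}{7}$ ($O{\left(W,x \right)} = \frac{1}{7} \cdot 2 x = \frac{2 x}{7}$)
$O{\left(-5,Y{\left(-4 \right)} \right)} \left(-21\right) \left(-6\right) = \frac{2 \left(-4\right)^{2}}{7} \left(-21\right) \left(-6\right) = \frac{2}{7} \cdot 16 \left(-21\right) \left(-6\right) = \frac{32}{7} \left(-21\right) \left(-6\right) = \left(-96\right) \left(-6\right) = 576$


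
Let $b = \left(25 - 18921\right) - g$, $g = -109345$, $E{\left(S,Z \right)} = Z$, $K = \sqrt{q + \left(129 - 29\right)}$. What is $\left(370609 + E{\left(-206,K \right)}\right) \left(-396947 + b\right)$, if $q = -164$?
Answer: $-113590917282 - 2451984 i \approx -1.1359 \cdot 10^{11} - 2.452 \cdot 10^{6} i$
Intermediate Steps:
$K = 8 i$ ($K = \sqrt{-164 + \left(129 - 29\right)} = \sqrt{-164 + 100} = \sqrt{-64} = 8 i \approx 8.0 i$)
$b = 90449$ ($b = \left(25 - 18921\right) - -109345 = \left(25 - 18921\right) + 109345 = -18896 + 109345 = 90449$)
$\left(370609 + E{\left(-206,K \right)}\right) \left(-396947 + b\right) = \left(370609 + 8 i\right) \left(-396947 + 90449\right) = \left(370609 + 8 i\right) \left(-306498\right) = -113590917282 - 2451984 i$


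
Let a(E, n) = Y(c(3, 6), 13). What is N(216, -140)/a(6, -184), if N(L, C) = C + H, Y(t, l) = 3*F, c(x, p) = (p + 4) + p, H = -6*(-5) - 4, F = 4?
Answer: -19/2 ≈ -9.5000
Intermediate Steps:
H = 26 (H = 30 - 4 = 26)
c(x, p) = 4 + 2*p (c(x, p) = (4 + p) + p = 4 + 2*p)
Y(t, l) = 12 (Y(t, l) = 3*4 = 12)
a(E, n) = 12
N(L, C) = 26 + C (N(L, C) = C + 26 = 26 + C)
N(216, -140)/a(6, -184) = (26 - 140)/12 = -114*1/12 = -19/2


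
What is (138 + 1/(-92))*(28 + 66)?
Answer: 596665/46 ≈ 12971.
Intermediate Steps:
(138 + 1/(-92))*(28 + 66) = (138 - 1/92)*94 = (12695/92)*94 = 596665/46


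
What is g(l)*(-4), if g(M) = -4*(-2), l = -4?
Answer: -32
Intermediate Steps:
g(M) = 8
g(l)*(-4) = 8*(-4) = -32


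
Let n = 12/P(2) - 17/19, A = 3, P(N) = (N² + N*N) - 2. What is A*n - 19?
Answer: -298/19 ≈ -15.684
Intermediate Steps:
P(N) = -2 + 2*N² (P(N) = (N² + N²) - 2 = 2*N² - 2 = -2 + 2*N²)
n = 21/19 (n = 12/(-2 + 2*2²) - 17/19 = 12/(-2 + 2*4) - 17*1/19 = 12/(-2 + 8) - 17/19 = 12/6 - 17/19 = 12*(⅙) - 17/19 = 2 - 17/19 = 21/19 ≈ 1.1053)
A*n - 19 = 3*(21/19) - 19 = 63/19 - 19 = -298/19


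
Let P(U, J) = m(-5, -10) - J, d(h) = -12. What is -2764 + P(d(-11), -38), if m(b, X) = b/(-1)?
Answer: -2721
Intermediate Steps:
m(b, X) = -b (m(b, X) = b*(-1) = -b)
P(U, J) = 5 - J (P(U, J) = -1*(-5) - J = 5 - J)
-2764 + P(d(-11), -38) = -2764 + (5 - 1*(-38)) = -2764 + (5 + 38) = -2764 + 43 = -2721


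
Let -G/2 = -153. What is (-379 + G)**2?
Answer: 5329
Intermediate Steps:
G = 306 (G = -2*(-153) = 306)
(-379 + G)**2 = (-379 + 306)**2 = (-73)**2 = 5329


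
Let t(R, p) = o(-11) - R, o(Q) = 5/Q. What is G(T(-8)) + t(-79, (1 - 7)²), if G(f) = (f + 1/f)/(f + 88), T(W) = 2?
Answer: 31115/396 ≈ 78.573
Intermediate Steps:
t(R, p) = -5/11 - R (t(R, p) = 5/(-11) - R = 5*(-1/11) - R = -5/11 - R)
G(f) = (f + 1/f)/(88 + f)
G(T(-8)) + t(-79, (1 - 7)²) = (1 + 2²)/(2*(88 + 2)) + (-5/11 - 1*(-79)) = (½)*(1 + 4)/90 + (-5/11 + 79) = (½)*(1/90)*5 + 864/11 = 1/36 + 864/11 = 31115/396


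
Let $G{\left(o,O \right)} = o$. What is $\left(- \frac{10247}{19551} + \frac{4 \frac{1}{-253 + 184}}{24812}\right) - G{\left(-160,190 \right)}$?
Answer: $\frac{148276507760}{929773873} \approx 159.48$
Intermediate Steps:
$\left(- \frac{10247}{19551} + \frac{4 \frac{1}{-253 + 184}}{24812}\right) - G{\left(-160,190 \right)} = \left(- \frac{10247}{19551} + \frac{4 \frac{1}{-253 + 184}}{24812}\right) - -160 = \left(\left(-10247\right) \frac{1}{19551} + \frac{4}{-69} \cdot \frac{1}{24812}\right) + 160 = \left(- \frac{10247}{19551} + 4 \left(- \frac{1}{69}\right) \frac{1}{24812}\right) + 160 = \left(- \frac{10247}{19551} - \frac{1}{428007}\right) + 160 = - \frac{487311920}{929773873} + 160 = \frac{148276507760}{929773873}$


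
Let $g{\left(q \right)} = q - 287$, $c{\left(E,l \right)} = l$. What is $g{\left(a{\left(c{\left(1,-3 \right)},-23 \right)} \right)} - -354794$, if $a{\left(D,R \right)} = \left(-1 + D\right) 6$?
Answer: $354483$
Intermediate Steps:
$a{\left(D,R \right)} = -6 + 6 D$
$g{\left(q \right)} = -287 + q$ ($g{\left(q \right)} = q - 287 = -287 + q$)
$g{\left(a{\left(c{\left(1,-3 \right)},-23 \right)} \right)} - -354794 = \left(-287 + \left(-6 + 6 \left(-3\right)\right)\right) - -354794 = \left(-287 - 24\right) + 354794 = -311 + 354794 = 354483$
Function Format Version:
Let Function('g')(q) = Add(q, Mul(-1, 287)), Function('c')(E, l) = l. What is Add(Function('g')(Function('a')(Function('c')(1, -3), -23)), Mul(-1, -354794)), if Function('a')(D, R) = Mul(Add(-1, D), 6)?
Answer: 354483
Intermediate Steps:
Function('a')(D, R) = Add(-6, Mul(6, D))
Function('g')(q) = Add(-287, q) (Function('g')(q) = Add(q, -287) = Add(-287, q))
Add(Function('g')(Function('a')(Function('c')(1, -3), -23)), Mul(-1, -354794)) = Add(Add(-287, Add(-6, Mul(6, -3))), Mul(-1, -354794)) = Add(Add(-287, Add(-6, -18)), 354794) = Add(Add(-287, -24), 354794) = Add(-311, 354794) = 354483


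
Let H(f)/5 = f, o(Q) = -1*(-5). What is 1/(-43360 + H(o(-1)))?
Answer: -1/43335 ≈ -2.3076e-5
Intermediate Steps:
o(Q) = 5
H(f) = 5*f
1/(-43360 + H(o(-1))) = 1/(-43360 + 5*5) = 1/(-43360 + 25) = 1/(-43335) = -1/43335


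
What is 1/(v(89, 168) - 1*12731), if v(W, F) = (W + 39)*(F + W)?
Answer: 1/20165 ≈ 4.9591e-5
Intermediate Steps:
v(W, F) = (39 + W)*(F + W)
1/(v(89, 168) - 1*12731) = 1/((89² + 39*168 + 39*89 + 168*89) - 1*12731) = 1/((7921 + 6552 + 3471 + 14952) - 12731) = 1/(32896 - 12731) = 1/20165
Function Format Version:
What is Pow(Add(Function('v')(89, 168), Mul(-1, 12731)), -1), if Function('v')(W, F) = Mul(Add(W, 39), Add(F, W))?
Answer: Rational(1, 20165) ≈ 4.9591e-5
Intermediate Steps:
Function('v')(W, F) = Mul(Add(39, W), Add(F, W))
Pow(Add(Function('v')(89, 168), Mul(-1, 12731)), -1) = Pow(Add(Add(Pow(89, 2), Mul(39, 168), Mul(39, 89), Mul(168, 89)), Mul(-1, 12731)), -1) = Pow(Add(Add(7921, 6552, 3471, 14952), -12731), -1) = Pow(Add(32896, -12731), -1) = Pow(20165, -1) = Rational(1, 20165)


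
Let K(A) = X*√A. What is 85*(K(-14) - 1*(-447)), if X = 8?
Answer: 37995 + 680*I*√14 ≈ 37995.0 + 2544.3*I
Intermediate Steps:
K(A) = 8*√A
85*(K(-14) - 1*(-447)) = 85*(8*√(-14) - 1*(-447)) = 85*(8*(I*√14) + 447) = 85*(8*I*√14 + 447) = 85*(447 + 8*I*√14) = 37995 + 680*I*√14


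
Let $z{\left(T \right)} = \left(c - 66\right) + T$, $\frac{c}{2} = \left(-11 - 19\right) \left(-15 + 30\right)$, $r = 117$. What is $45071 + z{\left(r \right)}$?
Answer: $44222$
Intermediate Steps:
$c = -900$ ($c = 2 \left(-11 - 19\right) \left(-15 + 30\right) = 2 \left(\left(-30\right) 15\right) = 2 \left(-450\right) = -900$)
$z{\left(T \right)} = -966 + T$ ($z{\left(T \right)} = \left(-900 - 66\right) + T = -966 + T$)
$45071 + z{\left(r \right)} = 45071 + \left(-966 + 117\right) = 45071 - 849 = 44222$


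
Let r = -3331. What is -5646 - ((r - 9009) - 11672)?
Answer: 18366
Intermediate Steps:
-5646 - ((r - 9009) - 11672) = -5646 - ((-3331 - 9009) - 11672) = -5646 - (-12340 - 11672) = -5646 - 1*(-24012) = -5646 + 24012 = 18366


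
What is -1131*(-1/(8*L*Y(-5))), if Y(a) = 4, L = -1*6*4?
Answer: -377/256 ≈ -1.4727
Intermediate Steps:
L = -24 (L = -6*4 = -24)
-1131*(-1/(8*L*Y(-5))) = -1131/(-24*(-8)*4) = -1131/(192*4) = -1131/768 = -1131*1/768 = -377/256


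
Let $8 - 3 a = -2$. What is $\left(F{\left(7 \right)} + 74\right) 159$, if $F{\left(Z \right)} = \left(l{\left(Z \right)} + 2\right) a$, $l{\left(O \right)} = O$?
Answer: $16536$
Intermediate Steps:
$a = \frac{10}{3}$ ($a = \frac{8}{3} - - \frac{2}{3} = \frac{8}{3} + \frac{2}{3} = \frac{10}{3} \approx 3.3333$)
$F{\left(Z \right)} = \frac{20}{3} + \frac{10 Z}{3}$ ($F{\left(Z \right)} = \left(Z + 2\right) \frac{10}{3} = \left(2 + Z\right) \frac{10}{3} = \frac{20}{3} + \frac{10 Z}{3}$)
$\left(F{\left(7 \right)} + 74\right) 159 = \left(\left(\frac{20}{3} + \frac{10}{3} \cdot 7\right) + 74\right) 159 = \left(\left(\frac{20}{3} + \frac{70}{3}\right) + 74\right) 159 = \left(30 + 74\right) 159 = 104 \cdot 159 = 16536$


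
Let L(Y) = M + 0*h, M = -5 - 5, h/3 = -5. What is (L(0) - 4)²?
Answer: 196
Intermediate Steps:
h = -15 (h = 3*(-5) = -15)
M = -10
L(Y) = -10 (L(Y) = -10 + 0*(-15) = -10 + 0 = -10)
(L(0) - 4)² = (-10 - 4)² = (-14)² = 196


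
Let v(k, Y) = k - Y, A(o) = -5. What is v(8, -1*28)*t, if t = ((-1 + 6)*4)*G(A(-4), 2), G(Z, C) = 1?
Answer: 720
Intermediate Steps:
t = 20 (t = ((-1 + 6)*4)*1 = (5*4)*1 = 20*1 = 20)
v(8, -1*28)*t = (8 - (-1)*28)*20 = (8 - 1*(-28))*20 = (8 + 28)*20 = 36*20 = 720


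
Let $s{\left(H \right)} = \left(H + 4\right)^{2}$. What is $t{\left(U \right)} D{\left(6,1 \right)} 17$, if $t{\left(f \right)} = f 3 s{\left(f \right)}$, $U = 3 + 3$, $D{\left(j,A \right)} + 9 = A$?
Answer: $-244800$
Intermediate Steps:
$D{\left(j,A \right)} = -9 + A$
$s{\left(H \right)} = \left(4 + H\right)^{2}$
$U = 6$
$t{\left(f \right)} = 3 f \left(4 + f\right)^{2}$ ($t{\left(f \right)} = f 3 \left(4 + f\right)^{2} = 3 f \left(4 + f\right)^{2}$)
$t{\left(U \right)} D{\left(6,1 \right)} 17 = 3 \cdot 6 \left(4 + 6\right)^{2} \left(-9 + 1\right) 17 = 3 \cdot 6 \cdot 10^{2} \left(-8\right) 17 = 3 \cdot 6 \cdot 100 \left(-8\right) 17 = 1800 \left(-8\right) 17 = \left(-14400\right) 17 = -244800$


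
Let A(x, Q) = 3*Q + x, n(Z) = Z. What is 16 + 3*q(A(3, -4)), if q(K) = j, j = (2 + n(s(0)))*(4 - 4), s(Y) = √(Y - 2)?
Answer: 16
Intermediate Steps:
s(Y) = √(-2 + Y)
A(x, Q) = x + 3*Q
j = 0 (j = (2 + √(-2 + 0))*(4 - 4) = (2 + √(-2))*0 = (2 + I*√2)*0 = 0)
q(K) = 0
16 + 3*q(A(3, -4)) = 16 + 3*0 = 16 + 0 = 16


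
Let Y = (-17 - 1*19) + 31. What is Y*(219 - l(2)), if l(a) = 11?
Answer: -1040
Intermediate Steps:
Y = -5 (Y = (-17 - 19) + 31 = -36 + 31 = -5)
Y*(219 - l(2)) = -5*(219 - 1*11) = -5*(219 - 11) = -5*208 = -1040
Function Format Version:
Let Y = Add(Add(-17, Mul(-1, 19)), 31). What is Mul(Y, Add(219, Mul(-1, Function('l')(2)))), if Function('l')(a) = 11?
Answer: -1040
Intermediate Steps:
Y = -5 (Y = Add(Add(-17, -19), 31) = Add(-36, 31) = -5)
Mul(Y, Add(219, Mul(-1, Function('l')(2)))) = Mul(-5, Add(219, Mul(-1, 11))) = Mul(-5, Add(219, -11)) = Mul(-5, 208) = -1040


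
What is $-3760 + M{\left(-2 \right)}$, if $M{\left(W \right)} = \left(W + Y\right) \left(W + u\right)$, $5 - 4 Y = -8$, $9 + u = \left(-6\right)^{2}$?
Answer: $- \frac{14915}{4} \approx -3728.8$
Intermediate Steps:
$u = 27$ ($u = -9 + \left(-6\right)^{2} = -9 + 36 = 27$)
$Y = \frac{13}{4}$ ($Y = \frac{5}{4} - -2 = \frac{5}{4} + 2 = \frac{13}{4} \approx 3.25$)
$M{\left(W \right)} = \left(27 + W\right) \left(\frac{13}{4} + W\right)$ ($M{\left(W \right)} = \left(W + \frac{13}{4}\right) \left(W + 27\right) = \left(\frac{13}{4} + W\right) \left(27 + W\right) = \left(27 + W\right) \left(\frac{13}{4} + W\right)$)
$-3760 + M{\left(-2 \right)} = -3760 + \left(\frac{351}{4} + \left(-2\right)^{2} + \frac{121}{4} \left(-2\right)\right) = -3760 + \left(\frac{351}{4} + 4 - \frac{121}{2}\right) = -3760 + \frac{125}{4} = - \frac{14915}{4}$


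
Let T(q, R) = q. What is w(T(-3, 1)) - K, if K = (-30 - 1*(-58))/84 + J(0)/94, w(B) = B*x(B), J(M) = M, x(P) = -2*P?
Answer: -55/3 ≈ -18.333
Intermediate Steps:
w(B) = -2*B**2 (w(B) = B*(-2*B) = -2*B**2)
K = 1/3 (K = (-30 - 1*(-58))/84 + 0/94 = (-30 + 58)*(1/84) + 0*(1/94) = 28*(1/84) + 0 = 1/3 + 0 = 1/3 ≈ 0.33333)
w(T(-3, 1)) - K = -2*(-3)**2 - 1*1/3 = -2*9 - 1/3 = -18 - 1/3 = -55/3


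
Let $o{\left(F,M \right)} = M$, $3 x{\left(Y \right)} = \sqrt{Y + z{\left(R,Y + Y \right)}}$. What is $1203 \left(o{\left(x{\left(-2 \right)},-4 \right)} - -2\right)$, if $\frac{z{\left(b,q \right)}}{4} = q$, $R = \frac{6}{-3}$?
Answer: $-2406$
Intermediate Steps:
$R = -2$ ($R = 6 \left(- \frac{1}{3}\right) = -2$)
$z{\left(b,q \right)} = 4 q$
$x{\left(Y \right)} = \sqrt{Y}$ ($x{\left(Y \right)} = \frac{\sqrt{Y + 4 \left(Y + Y\right)}}{3} = \frac{\sqrt{Y + 4 \cdot 2 Y}}{3} = \frac{\sqrt{Y + 8 Y}}{3} = \frac{\sqrt{9 Y}}{3} = \frac{3 \sqrt{Y}}{3} = \sqrt{Y}$)
$1203 \left(o{\left(x{\left(-2 \right)},-4 \right)} - -2\right) = 1203 \left(-4 - -2\right) = 1203 \left(-4 + 2\right) = 1203 \left(-2\right) = -2406$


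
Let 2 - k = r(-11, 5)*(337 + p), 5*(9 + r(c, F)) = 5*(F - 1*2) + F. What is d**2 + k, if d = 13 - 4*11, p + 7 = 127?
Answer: 3248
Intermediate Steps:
p = 120 (p = -7 + 127 = 120)
r(c, F) = -11 + 6*F/5 (r(c, F) = -9 + (5*(F - 1*2) + F)/5 = -9 + (5*(F - 2) + F)/5 = -9 + (5*(-2 + F) + F)/5 = -9 + ((-10 + 5*F) + F)/5 = -9 + (-10 + 6*F)/5 = -9 + (-2 + 6*F/5) = -11 + 6*F/5)
k = 2287 (k = 2 - (-11 + (6/5)*5)*(337 + 120) = 2 - (-11 + 6)*457 = 2 - (-5)*457 = 2 - 1*(-2285) = 2 + 2285 = 2287)
d = -31 (d = 13 - 44 = -31)
d**2 + k = (-31)**2 + 2287 = 961 + 2287 = 3248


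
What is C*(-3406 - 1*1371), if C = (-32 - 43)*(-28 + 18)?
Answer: -3582750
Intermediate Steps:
C = 750 (C = -75*(-10) = 750)
C*(-3406 - 1*1371) = 750*(-3406 - 1*1371) = 750*(-3406 - 1371) = 750*(-4777) = -3582750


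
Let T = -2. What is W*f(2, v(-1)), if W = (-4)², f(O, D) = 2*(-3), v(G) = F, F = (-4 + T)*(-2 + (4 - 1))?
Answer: -96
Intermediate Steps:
F = -6 (F = (-4 - 2)*(-2 + (4 - 1)) = -6*(-2 + 3) = -6*1 = -6)
v(G) = -6
f(O, D) = -6
W = 16
W*f(2, v(-1)) = 16*(-6) = -96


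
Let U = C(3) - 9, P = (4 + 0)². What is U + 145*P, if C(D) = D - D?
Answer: 2311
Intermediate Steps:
C(D) = 0
P = 16 (P = 4² = 16)
U = -9 (U = 0 - 9 = -9)
U + 145*P = -9 + 145*16 = -9 + 2320 = 2311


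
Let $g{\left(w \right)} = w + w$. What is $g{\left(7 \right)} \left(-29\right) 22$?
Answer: $-8932$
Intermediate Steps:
$g{\left(w \right)} = 2 w$
$g{\left(7 \right)} \left(-29\right) 22 = 2 \cdot 7 \left(-29\right) 22 = 14 \left(-29\right) 22 = \left(-406\right) 22 = -8932$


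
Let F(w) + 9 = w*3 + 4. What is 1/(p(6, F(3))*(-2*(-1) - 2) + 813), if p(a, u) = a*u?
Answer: 1/813 ≈ 0.0012300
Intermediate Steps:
F(w) = -5 + 3*w (F(w) = -9 + (w*3 + 4) = -9 + (3*w + 4) = -9 + (4 + 3*w) = -5 + 3*w)
1/(p(6, F(3))*(-2*(-1) - 2) + 813) = 1/((6*(-5 + 3*3))*(-2*(-1) - 2) + 813) = 1/((6*(-5 + 9))*(2 - 2) + 813) = 1/((6*4)*0 + 813) = 1/(24*0 + 813) = 1/(0 + 813) = 1/813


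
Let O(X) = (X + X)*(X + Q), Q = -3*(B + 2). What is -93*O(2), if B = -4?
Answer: -2976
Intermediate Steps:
Q = 6 (Q = -3*(-4 + 2) = -3*(-2) = 6)
O(X) = 2*X*(6 + X) (O(X) = (X + X)*(X + 6) = (2*X)*(6 + X) = 2*X*(6 + X))
-93*O(2) = -186*2*(6 + 2) = -186*2*8 = -93*32 = -2976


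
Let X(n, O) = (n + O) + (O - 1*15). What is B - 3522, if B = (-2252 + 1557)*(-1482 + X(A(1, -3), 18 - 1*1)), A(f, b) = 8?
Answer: 1007703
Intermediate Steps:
X(n, O) = -15 + n + 2*O (X(n, O) = (O + n) + (O - 15) = (O + n) + (-15 + O) = -15 + n + 2*O)
B = 1011225 (B = (-2252 + 1557)*(-1482 + (-15 + 8 + 2*(18 - 1*1))) = -695*(-1482 + (-15 + 8 + 2*(18 - 1))) = -695*(-1482 + (-15 + 8 + 2*17)) = -695*(-1482 + (-15 + 8 + 34)) = -695*(-1482 + 27) = -695*(-1455) = 1011225)
B - 3522 = 1011225 - 3522 = 1007703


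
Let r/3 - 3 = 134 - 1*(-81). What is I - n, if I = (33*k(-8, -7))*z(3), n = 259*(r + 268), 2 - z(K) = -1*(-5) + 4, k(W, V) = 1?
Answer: -239029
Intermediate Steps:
z(K) = -7 (z(K) = 2 - (-1*(-5) + 4) = 2 - (5 + 4) = 2 - 1*9 = 2 - 9 = -7)
r = 654 (r = 9 + 3*(134 - 1*(-81)) = 9 + 3*(134 + 81) = 9 + 3*215 = 9 + 645 = 654)
n = 238798 (n = 259*(654 + 268) = 259*922 = 238798)
I = -231 (I = (33*1)*(-7) = 33*(-7) = -231)
I - n = -231 - 1*238798 = -231 - 238798 = -239029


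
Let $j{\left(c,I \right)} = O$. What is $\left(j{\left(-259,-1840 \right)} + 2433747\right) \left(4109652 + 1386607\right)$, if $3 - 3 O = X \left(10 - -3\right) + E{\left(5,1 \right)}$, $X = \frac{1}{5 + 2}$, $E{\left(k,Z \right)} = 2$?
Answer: $\frac{93635515974793}{7} \approx 1.3377 \cdot 10^{13}$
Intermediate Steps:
$X = \frac{1}{7} \approx 0.14286$
$O = - \frac{2}{7}$ ($O = 1 - \frac{\frac{10 - -3}{7} + 2}{3} = 1 - \frac{\frac{10 + 3}{7} + 2}{3} = 1 - \frac{\frac{1}{7} \cdot 13 + 2}{3} = 1 - \frac{\frac{13}{7} + 2}{3} = 1 - \frac{9}{7} = - \frac{2}{7} \approx -0.28571$)
$j{\left(c,I \right)} = - \frac{2}{7}$
$\left(j{\left(-259,-1840 \right)} + 2433747\right) \left(4109652 + 1386607\right) = \left(- \frac{2}{7} + 2433747\right) \left(4109652 + 1386607\right) = \frac{17036227}{7} \cdot 5496259 = \frac{93635515974793}{7}$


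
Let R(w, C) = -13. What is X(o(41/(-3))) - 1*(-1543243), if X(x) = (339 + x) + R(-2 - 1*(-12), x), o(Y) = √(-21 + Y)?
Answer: 1543569 + 2*I*√78/3 ≈ 1.5436e+6 + 5.8878*I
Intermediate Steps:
X(x) = 326 + x (X(x) = (339 + x) - 13 = 326 + x)
X(o(41/(-3))) - 1*(-1543243) = (326 + √(-21 + 41/(-3))) - 1*(-1543243) = (326 + √(-21 + 41*(-⅓))) + 1543243 = (326 + √(-21 - 41/3)) + 1543243 = (326 + √(-104/3)) + 1543243 = (326 + 2*I*√78/3) + 1543243 = 1543569 + 2*I*√78/3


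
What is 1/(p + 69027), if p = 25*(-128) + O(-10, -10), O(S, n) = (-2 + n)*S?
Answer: 1/65947 ≈ 1.5164e-5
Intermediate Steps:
O(S, n) = S*(-2 + n)
p = -3080 (p = 25*(-128) - 10*(-2 - 10) = -3200 - 10*(-12) = -3200 + 120 = -3080)
1/(p + 69027) = 1/(-3080 + 69027) = 1/65947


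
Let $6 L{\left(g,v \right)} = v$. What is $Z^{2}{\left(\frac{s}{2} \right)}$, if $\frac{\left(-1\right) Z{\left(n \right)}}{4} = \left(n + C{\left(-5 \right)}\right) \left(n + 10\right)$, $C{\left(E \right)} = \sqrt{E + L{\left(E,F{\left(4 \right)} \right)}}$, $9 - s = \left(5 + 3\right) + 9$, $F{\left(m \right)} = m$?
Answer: $6720 - 1536 i \sqrt{39} \approx 6720.0 - 9592.3 i$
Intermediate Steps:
$s = -8$ ($s = 9 - \left(\left(5 + 3\right) + 9\right) = 9 - \left(8 + 9\right) = 9 - 17 = -8$)
$L{\left(g,v \right)} = \frac{v}{6}$
$C{\left(E \right)} = \sqrt{\frac{2}{3} + E}$ ($C{\left(E \right)} = \sqrt{E + \frac{1}{6} \cdot 4} = \sqrt{E + \frac{2}{3}} = \sqrt{\frac{2}{3} + E}$)
$Z{\left(n \right)} = - 4 \left(10 + n\right) \left(n + \frac{i \sqrt{39}}{3}\right)$ ($Z{\left(n \right)} = - 4 \left(n + \frac{\sqrt{6 + 9 \left(-5\right)}}{3}\right) \left(n + 10\right) = - 4 \left(n + \frac{\sqrt{6 - 45}}{3}\right) \left(10 + n\right) = - 4 \left(n + \frac{\sqrt{-39}}{3}\right) \left(10 + n\right) = - 4 \left(n + \frac{i \sqrt{39}}{3}\right) \left(10 + n\right) = - 4 \left(10 + n\right) \left(n + \frac{i \sqrt{39}}{3}\right)$)
$Z^{2}{\left(\frac{s}{2} \right)} = \left(- 40 \left(- \frac{8}{2}\right) - 4 \left(- \frac{8}{2}\right)^{2} - \frac{40 i \sqrt{39}}{3} - \frac{4 i \left(- \frac{8}{2}\right) \sqrt{39}}{3}\right)^{2} = \left(- 40 \left(\left(-8\right) \frac{1}{2}\right) - 4 \left(\left(-8\right) \frac{1}{2}\right)^{2} - \frac{40 i \sqrt{39}}{3} - \frac{4 i \left(\left(-8\right) \frac{1}{2}\right) \sqrt{39}}{3}\right)^{2} = \left(\left(-40\right) \left(-4\right) - 4 \left(-4\right)^{2} - \frac{40 i \sqrt{39}}{3} - \frac{4}{3} i \left(-4\right) \sqrt{39}\right)^{2} = \left(160 - 64 - \frac{40 i \sqrt{39}}{3} + \frac{16 i \sqrt{39}}{3}\right)^{2} = \left(96 - 8 i \sqrt{39}\right)^{2}$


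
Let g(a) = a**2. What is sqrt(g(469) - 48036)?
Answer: 115*sqrt(13) ≈ 414.64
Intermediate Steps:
sqrt(g(469) - 48036) = sqrt(469**2 - 48036) = sqrt(219961 - 48036) = sqrt(171925) = 115*sqrt(13)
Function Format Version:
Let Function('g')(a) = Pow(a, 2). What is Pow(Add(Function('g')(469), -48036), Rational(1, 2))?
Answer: Mul(115, Pow(13, Rational(1, 2))) ≈ 414.64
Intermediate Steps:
Pow(Add(Function('g')(469), -48036), Rational(1, 2)) = Pow(Add(Pow(469, 2), -48036), Rational(1, 2)) = Pow(Add(219961, -48036), Rational(1, 2)) = Pow(171925, Rational(1, 2)) = Mul(115, Pow(13, Rational(1, 2)))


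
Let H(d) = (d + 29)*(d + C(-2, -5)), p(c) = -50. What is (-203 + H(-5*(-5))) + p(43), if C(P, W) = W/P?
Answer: 1232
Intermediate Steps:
H(d) = (29 + d)*(5/2 + d) (H(d) = (d + 29)*(d - 5/(-2)) = (29 + d)*(d - 5*(-½)) = (29 + d)*(d + 5/2) = (29 + d)*(5/2 + d))
(-203 + H(-5*(-5))) + p(43) = (-203 + (145/2 + (-5*(-5))² + 63*(-5*(-5))/2)) - 50 = (-203 + (145/2 + 25² + (63/2)*25)) - 50 = (-203 + (145/2 + 625 + 1575/2)) - 50 = (-203 + 1485) - 50 = 1282 - 50 = 1232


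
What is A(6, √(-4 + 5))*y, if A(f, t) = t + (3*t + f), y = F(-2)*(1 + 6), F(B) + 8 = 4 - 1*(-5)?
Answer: 70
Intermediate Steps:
F(B) = 1 (F(B) = -8 + (4 - 1*(-5)) = -8 + (4 + 5) = -8 + 9 = 1)
y = 7 (y = 1*(1 + 6) = 1*7 = 7)
A(f, t) = f + 4*t (A(f, t) = t + (f + 3*t) = f + 4*t)
A(6, √(-4 + 5))*y = (6 + 4*√(-4 + 5))*7 = (6 + 4*√1)*7 = (6 + 4*1)*7 = (6 + 4)*7 = 10*7 = 70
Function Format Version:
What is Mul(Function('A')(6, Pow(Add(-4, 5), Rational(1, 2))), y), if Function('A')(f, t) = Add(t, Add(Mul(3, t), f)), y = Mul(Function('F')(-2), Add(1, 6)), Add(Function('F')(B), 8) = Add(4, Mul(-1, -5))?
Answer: 70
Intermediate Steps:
Function('F')(B) = 1 (Function('F')(B) = Add(-8, Add(4, Mul(-1, -5))) = Add(-8, Add(4, 5)) = Add(-8, 9) = 1)
y = 7 (y = Mul(1, Add(1, 6)) = Mul(1, 7) = 7)
Function('A')(f, t) = Add(f, Mul(4, t)) (Function('A')(f, t) = Add(t, Add(f, Mul(3, t))) = Add(f, Mul(4, t)))
Mul(Function('A')(6, Pow(Add(-4, 5), Rational(1, 2))), y) = Mul(Add(6, Mul(4, Pow(Add(-4, 5), Rational(1, 2)))), 7) = Mul(Add(6, Mul(4, Pow(1, Rational(1, 2)))), 7) = Mul(Add(6, Mul(4, 1)), 7) = Mul(Add(6, 4), 7) = Mul(10, 7) = 70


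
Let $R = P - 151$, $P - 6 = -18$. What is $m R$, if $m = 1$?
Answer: $-163$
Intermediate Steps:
$P = -12$ ($P = 6 - 18 = -12$)
$R = -163$ ($R = -12 - 151 = -163$)
$m R = 1 \left(-163\right) = -163$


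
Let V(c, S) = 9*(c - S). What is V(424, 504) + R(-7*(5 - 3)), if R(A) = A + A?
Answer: -748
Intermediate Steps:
V(c, S) = -9*S + 9*c
R(A) = 2*A
V(424, 504) + R(-7*(5 - 3)) = (-9*504 + 9*424) + 2*(-7*(5 - 3)) = (-4536 + 3816) + 2*(-7*2) = -720 + 2*(-14) = -720 - 28 = -748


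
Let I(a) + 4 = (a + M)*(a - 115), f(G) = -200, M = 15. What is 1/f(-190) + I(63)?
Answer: -812001/200 ≈ -4060.0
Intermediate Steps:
I(a) = -4 + (-115 + a)*(15 + a) (I(a) = -4 + (a + 15)*(a - 115) = -4 + (15 + a)*(-115 + a) = -4 + (-115 + a)*(15 + a))
1/f(-190) + I(63) = 1/(-200) + (-1729 + 63² - 100*63) = -1/200 + (-1729 + 3969 - 6300) = -1/200 - 4060 = -812001/200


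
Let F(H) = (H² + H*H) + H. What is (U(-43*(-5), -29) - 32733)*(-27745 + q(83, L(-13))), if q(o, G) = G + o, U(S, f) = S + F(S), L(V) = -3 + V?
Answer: -1664748666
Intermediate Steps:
F(H) = H + 2*H² (F(H) = (H² + H²) + H = 2*H² + H = H + 2*H²)
U(S, f) = S + S*(1 + 2*S)
(U(-43*(-5), -29) - 32733)*(-27745 + q(83, L(-13))) = (2*(-43*(-5))*(1 - 43*(-5)) - 32733)*(-27745 + ((-3 - 13) + 83)) = (2*215*(1 + 215) - 32733)*(-27745 + (-16 + 83)) = (2*215*216 - 32733)*(-27745 + 67) = (92880 - 32733)*(-27678) = 60147*(-27678) = -1664748666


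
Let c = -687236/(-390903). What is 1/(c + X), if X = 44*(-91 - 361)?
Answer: -390903/7773591628 ≈ -5.0286e-5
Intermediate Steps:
c = 687236/390903 (c = -687236*(-1/390903) = 687236/390903 ≈ 1.7581)
X = -19888 (X = 44*(-452) = -19888)
1/(c + X) = 1/(687236/390903 - 19888) = 1/(-7773591628/390903) = -390903/7773591628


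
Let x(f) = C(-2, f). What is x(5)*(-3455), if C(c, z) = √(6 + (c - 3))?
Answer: -3455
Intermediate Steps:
C(c, z) = √(3 + c) (C(c, z) = √(6 + (-3 + c)) = √(3 + c))
x(f) = 1 (x(f) = √(3 - 2) = √1 = 1)
x(5)*(-3455) = 1*(-3455) = -3455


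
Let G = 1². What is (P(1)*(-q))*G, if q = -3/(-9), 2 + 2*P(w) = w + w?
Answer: 0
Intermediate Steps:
P(w) = -1 + w (P(w) = -1 + (w + w)/2 = -1 + (2*w)/2 = -1 + w)
q = ⅓ (q = -3*(-⅑) = ⅓ ≈ 0.33333)
G = 1
(P(1)*(-q))*G = ((-1 + 1)*(-1*⅓))*1 = (0*(-⅓))*1 = 0*1 = 0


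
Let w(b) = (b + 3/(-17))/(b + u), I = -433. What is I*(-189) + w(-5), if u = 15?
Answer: 6956101/85 ≈ 81837.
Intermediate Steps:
w(b) = (-3/17 + b)/(15 + b) (w(b) = (b + 3/(-17))/(b + 15) = (b + 3*(-1/17))/(15 + b) = (b - 3/17)/(15 + b) = (-3/17 + b)/(15 + b))
I*(-189) + w(-5) = -433*(-189) + (-3/17 - 5)/(15 - 5) = 81837 - 88/17/10 = 81837 + (⅒)*(-88/17) = 81837 - 44/85 = 6956101/85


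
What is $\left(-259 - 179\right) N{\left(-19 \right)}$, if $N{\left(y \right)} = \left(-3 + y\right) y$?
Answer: $-183084$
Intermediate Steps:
$N{\left(y \right)} = y \left(-3 + y\right)$
$\left(-259 - 179\right) N{\left(-19 \right)} = \left(-259 - 179\right) \left(- 19 \left(-3 - 19\right)\right) = - 438 \left(\left(-19\right) \left(-22\right)\right) = \left(-438\right) 418 = -183084$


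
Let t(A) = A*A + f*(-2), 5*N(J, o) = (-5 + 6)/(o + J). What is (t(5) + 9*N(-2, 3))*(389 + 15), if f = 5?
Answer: 33936/5 ≈ 6787.2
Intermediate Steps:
N(J, o) = 1/(5*(J + o)) (N(J, o) = ((-5 + 6)/(o + J))/5 = (1/(J + o))/5 = 1/(5*(J + o)))
t(A) = -10 + A**2 (t(A) = A*A + 5*(-2) = A**2 - 10 = -10 + A**2)
(t(5) + 9*N(-2, 3))*(389 + 15) = ((-10 + 5**2) + 9*(1/(5*(-2 + 3))))*(389 + 15) = ((-10 + 25) + 9*((1/5)/1))*404 = (15 + 9*((1/5)*1))*404 = (15 + 9*(1/5))*404 = (15 + 9/5)*404 = (84/5)*404 = 33936/5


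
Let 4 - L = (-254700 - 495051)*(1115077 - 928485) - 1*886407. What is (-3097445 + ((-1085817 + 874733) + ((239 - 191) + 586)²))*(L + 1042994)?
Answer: -406628016394444281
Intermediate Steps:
L = 139898425003 (L = 4 - ((-254700 - 495051)*(1115077 - 928485) - 1*886407) = 4 - (-749751*186592 - 886407) = 4 - (-139897538592 - 886407) = 4 - 1*(-139898424999) = 4 + 139898424999 = 139898425003)
(-3097445 + ((-1085817 + 874733) + ((239 - 191) + 586)²))*(L + 1042994) = (-3097445 + ((-1085817 + 874733) + ((239 - 191) + 586)²))*(139898425003 + 1042994) = (-3097445 + (-211084 + (48 + 586)²))*139899467997 = (-3097445 + (-211084 + 634²))*139899467997 = (-3097445 + (-211084 + 401956))*139899467997 = (-3097445 + 190872)*139899467997 = -2906573*139899467997 = -406628016394444281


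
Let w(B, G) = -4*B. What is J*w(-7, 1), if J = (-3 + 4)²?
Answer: 28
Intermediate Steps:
J = 1 (J = 1² = 1)
J*w(-7, 1) = 1*(-4*(-7)) = 1*28 = 28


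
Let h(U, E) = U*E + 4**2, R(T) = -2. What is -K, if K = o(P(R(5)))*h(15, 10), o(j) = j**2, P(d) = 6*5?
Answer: -149400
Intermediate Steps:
h(U, E) = 16 + E*U (h(U, E) = E*U + 16 = 16 + E*U)
P(d) = 30
K = 149400 (K = 30**2*(16 + 10*15) = 900*(16 + 150) = 900*166 = 149400)
-K = -1*149400 = -149400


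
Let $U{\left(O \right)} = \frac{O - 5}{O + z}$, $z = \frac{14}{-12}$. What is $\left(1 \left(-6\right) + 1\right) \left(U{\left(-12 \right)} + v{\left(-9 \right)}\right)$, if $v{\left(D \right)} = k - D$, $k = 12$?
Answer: $- \frac{8805}{79} \approx -111.46$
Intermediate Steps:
$z = - \frac{7}{6}$ ($z = 14 \left(- \frac{1}{12}\right) = - \frac{7}{6} \approx -1.1667$)
$v{\left(D \right)} = 12 - D$
$U{\left(O \right)} = \frac{-5 + O}{- \frac{7}{6} + O}$ ($U{\left(O \right)} = \frac{O - 5}{O - \frac{7}{6}} = \frac{-5 + O}{- \frac{7}{6} + O}$)
$\left(1 \left(-6\right) + 1\right) \left(U{\left(-12 \right)} + v{\left(-9 \right)}\right) = \left(1 \left(-6\right) + 1\right) \left(\frac{6 \left(-5 - 12\right)}{-7 + 6 \left(-12\right)} + \left(12 - -9\right)\right) = \left(-6 + 1\right) \left(6 \frac{1}{-7 - 72} \left(-17\right) + \left(12 + 9\right)\right) = - 5 \left(6 \frac{1}{-79} \left(-17\right) + 21\right) = - 5 \left(6 \left(- \frac{1}{79}\right) \left(-17\right) + 21\right) = - 5 \left(\frac{102}{79} + 21\right) = \left(-5\right) \frac{1761}{79} = - \frac{8805}{79}$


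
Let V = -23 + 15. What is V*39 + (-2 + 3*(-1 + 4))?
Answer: -305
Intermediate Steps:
V = -8
V*39 + (-2 + 3*(-1 + 4)) = -8*39 + (-2 + 3*(-1 + 4)) = -312 + (-2 + 3*3) = -312 + (-2 + 9) = -312 + 7 = -305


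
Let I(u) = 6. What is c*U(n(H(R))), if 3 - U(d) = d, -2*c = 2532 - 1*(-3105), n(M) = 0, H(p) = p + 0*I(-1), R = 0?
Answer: -16911/2 ≈ -8455.5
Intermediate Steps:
H(p) = p (H(p) = p + 0*6 = p + 0 = p)
c = -5637/2 (c = -(2532 - 1*(-3105))/2 = -(2532 + 3105)/2 = -½*5637 = -5637/2 ≈ -2818.5)
U(d) = 3 - d
c*U(n(H(R))) = -5637*(3 - 1*0)/2 = -5637*(3 + 0)/2 = -5637/2*3 = -16911/2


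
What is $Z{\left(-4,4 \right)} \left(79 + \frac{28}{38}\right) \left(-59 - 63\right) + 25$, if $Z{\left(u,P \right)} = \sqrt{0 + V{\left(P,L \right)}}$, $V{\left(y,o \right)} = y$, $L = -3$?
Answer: $- \frac{369185}{19} \approx -19431.0$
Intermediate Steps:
$Z{\left(u,P \right)} = \sqrt{P}$ ($Z{\left(u,P \right)} = \sqrt{0 + P} = \sqrt{P}$)
$Z{\left(-4,4 \right)} \left(79 + \frac{28}{38}\right) \left(-59 - 63\right) + 25 = \sqrt{4} \left(79 + \frac{28}{38}\right) \left(-59 - 63\right) + 25 = 2 \left(79 + 28 \cdot \frac{1}{38}\right) \left(-122\right) + 25 = 2 \left(79 + \frac{14}{19}\right) \left(-122\right) + 25 = 2 \cdot \frac{1515}{19} \left(-122\right) + 25 = 2 \left(- \frac{184830}{19}\right) + 25 = - \frac{369660}{19} + 25 = - \frac{369185}{19}$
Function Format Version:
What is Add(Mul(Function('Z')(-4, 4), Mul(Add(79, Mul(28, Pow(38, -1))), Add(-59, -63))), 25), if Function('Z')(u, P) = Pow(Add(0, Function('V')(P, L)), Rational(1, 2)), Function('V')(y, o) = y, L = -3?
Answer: Rational(-369185, 19) ≈ -19431.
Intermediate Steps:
Function('Z')(u, P) = Pow(P, Rational(1, 2)) (Function('Z')(u, P) = Pow(Add(0, P), Rational(1, 2)) = Pow(P, Rational(1, 2)))
Add(Mul(Function('Z')(-4, 4), Mul(Add(79, Mul(28, Pow(38, -1))), Add(-59, -63))), 25) = Add(Mul(Pow(4, Rational(1, 2)), Mul(Add(79, Mul(28, Pow(38, -1))), Add(-59, -63))), 25) = Add(Mul(2, Mul(Add(79, Mul(28, Rational(1, 38))), -122)), 25) = Add(Mul(2, Mul(Add(79, Rational(14, 19)), -122)), 25) = Add(Mul(2, Mul(Rational(1515, 19), -122)), 25) = Add(Mul(2, Rational(-184830, 19)), 25) = Add(Rational(-369660, 19), 25) = Rational(-369185, 19)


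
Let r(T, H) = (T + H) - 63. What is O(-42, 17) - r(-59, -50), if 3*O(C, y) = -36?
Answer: 160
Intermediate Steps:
r(T, H) = -63 + H + T (r(T, H) = (H + T) - 63 = -63 + H + T)
O(C, y) = -12 (O(C, y) = (⅓)*(-36) = -12)
O(-42, 17) - r(-59, -50) = -12 - (-63 - 50 - 59) = -12 - 1*(-172) = -12 + 172 = 160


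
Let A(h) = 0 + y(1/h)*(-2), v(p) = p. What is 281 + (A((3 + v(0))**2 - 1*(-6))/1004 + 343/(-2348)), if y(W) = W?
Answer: 2482809251/8840220 ≈ 280.85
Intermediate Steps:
A(h) = -2/h (A(h) = 0 - 2/h = -2/h)
281 + (A((3 + v(0))**2 - 1*(-6))/1004 + 343/(-2348)) = 281 + (-2/((3 + 0)**2 - 1*(-6))/1004 + 343/(-2348)) = 281 + (-2/(3**2 + 6)*(1/1004) + 343*(-1/2348)) = 281 + (-2/(9 + 6)*(1/1004) - 343/2348) = 281 + (-2/15*(1/1004) - 343/2348) = 281 + (-2*1/15*(1/1004) - 343/2348) = 281 + (-2/15*1/1004 - 343/2348) = 281 + (-1/7530 - 343/2348) = 281 - 1292569/8840220 = 2482809251/8840220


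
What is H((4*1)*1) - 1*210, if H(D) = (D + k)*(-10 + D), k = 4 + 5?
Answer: -288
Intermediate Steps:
k = 9
H(D) = (-10 + D)*(9 + D) (H(D) = (D + 9)*(-10 + D) = (9 + D)*(-10 + D) = (-10 + D)*(9 + D))
H((4*1)*1) - 1*210 = (-90 + ((4*1)*1)² - 4*1) - 1*210 = (-90 + (4*1)² - 4) - 210 = (-90 + 4² - 1*4) - 210 = (-90 + 16 - 4) - 210 = -78 - 210 = -288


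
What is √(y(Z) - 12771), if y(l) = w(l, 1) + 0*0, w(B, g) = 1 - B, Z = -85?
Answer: I*√12685 ≈ 112.63*I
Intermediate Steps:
y(l) = 1 - l (y(l) = (1 - l) + 0*0 = (1 - l) + 0 = 1 - l)
√(y(Z) - 12771) = √((1 - 1*(-85)) - 12771) = √((1 + 85) - 12771) = √(86 - 12771) = √(-12685) = I*√12685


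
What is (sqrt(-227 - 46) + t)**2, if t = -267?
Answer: (267 - I*sqrt(273))**2 ≈ 71016.0 - 8823.1*I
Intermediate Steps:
(sqrt(-227 - 46) + t)**2 = (sqrt(-227 - 46) - 267)**2 = (sqrt(-273) - 267)**2 = (I*sqrt(273) - 267)**2 = (-267 + I*sqrt(273))**2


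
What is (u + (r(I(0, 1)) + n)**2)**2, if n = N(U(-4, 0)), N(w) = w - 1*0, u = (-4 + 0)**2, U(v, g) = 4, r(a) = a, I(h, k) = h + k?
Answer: 1681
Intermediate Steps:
u = 16 (u = (-4)**2 = 16)
N(w) = w (N(w) = w + 0 = w)
n = 4
(u + (r(I(0, 1)) + n)**2)**2 = (16 + ((0 + 1) + 4)**2)**2 = (16 + (1 + 4)**2)**2 = (16 + 5**2)**2 = (16 + 25)**2 = 41**2 = 1681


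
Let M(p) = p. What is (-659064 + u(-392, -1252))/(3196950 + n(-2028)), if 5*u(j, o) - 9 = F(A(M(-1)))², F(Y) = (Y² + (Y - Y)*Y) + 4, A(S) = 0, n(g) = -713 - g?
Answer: -659059/3198265 ≈ -0.20607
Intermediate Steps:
F(Y) = 4 + Y² (F(Y) = (Y² + 0*Y) + 4 = (Y² + 0) + 4 = Y² + 4 = 4 + Y²)
u(j, o) = 5 (u(j, o) = 9/5 + (4 + 0²)²/5 = 9/5 + (4 + 0)²/5 = 9/5 + (⅕)*4² = 9/5 + (⅕)*16 = 9/5 + 16/5 = 5)
(-659064 + u(-392, -1252))/(3196950 + n(-2028)) = (-659064 + 5)/(3196950 + (-713 - 1*(-2028))) = -659059/(3196950 + (-713 + 2028)) = -659059/(3196950 + 1315) = -659059/3198265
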